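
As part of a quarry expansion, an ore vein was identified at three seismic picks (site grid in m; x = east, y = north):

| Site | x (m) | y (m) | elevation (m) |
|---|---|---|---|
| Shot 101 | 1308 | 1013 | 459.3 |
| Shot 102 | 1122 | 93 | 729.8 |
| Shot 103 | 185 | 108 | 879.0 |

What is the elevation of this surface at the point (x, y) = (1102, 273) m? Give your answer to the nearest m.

686 m

Let the plane be z = a·x + b·y + c.
Shot 102−Shot 101: −186a − 920b = 270.5;  Shot 103−Shot 101: −1123a − 905b = 419.7.
Solving gives a = −0.16341, b = −0.26098.
Then c = 459.3 − a·1308 − b·1013 = 937.42.
At (1102, 273): z = −180.1 − 71.2 + 937.42 = 686.1 m.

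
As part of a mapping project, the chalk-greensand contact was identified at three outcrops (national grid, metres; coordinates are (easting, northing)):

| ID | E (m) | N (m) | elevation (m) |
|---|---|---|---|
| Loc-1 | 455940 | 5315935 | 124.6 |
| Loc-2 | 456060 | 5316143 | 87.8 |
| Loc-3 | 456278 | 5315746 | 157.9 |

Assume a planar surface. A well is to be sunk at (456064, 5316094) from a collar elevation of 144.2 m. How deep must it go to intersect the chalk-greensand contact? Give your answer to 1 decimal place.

47.7 m

Two edge vectors: Loc-1→Loc-2 = (120, 208, -36.8), Loc-1→Loc-3 = (338, -189, 33.3).
Normal n = (Loc-1→Loc-2) × (Loc-1→Loc-3) = (-28.8, -16434.4, -92984).
So ∂z/∂E = −n_x/n_z = −0.000309731 and ∂z/∂N = −n_y/n_z = −0.176744386.
Intercept c from Loc-1: 124.6 + 141.22 + 939561.67 = 939827.49.
At (456064, 5316094): z_contact = −141.26 − 939589.77 + 939827.49 = 96.46 m.
Depth below ground = 144.2 − 96.46 = 47.7 m.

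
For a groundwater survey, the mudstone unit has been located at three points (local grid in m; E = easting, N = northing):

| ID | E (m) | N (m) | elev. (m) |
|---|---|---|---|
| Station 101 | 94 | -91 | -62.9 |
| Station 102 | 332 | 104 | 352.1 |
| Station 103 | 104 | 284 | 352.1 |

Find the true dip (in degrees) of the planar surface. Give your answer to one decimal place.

Let the plane be z = a·E + b·N + c.
Station 102−Station 101: 238a + 195b = 415;  Station 103−Station 101: 10a + 375b = 415.
Solving gives a = 0.85567, b = 1.08385.
Gradient magnitude |∇z| = √(a² + b²) = √(0.73217 + 1.17473) = 1.38091.
True dip = arctan(1.38091) = 54.1°, dipping toward SW (azimuth ≈ 218°).

54.1°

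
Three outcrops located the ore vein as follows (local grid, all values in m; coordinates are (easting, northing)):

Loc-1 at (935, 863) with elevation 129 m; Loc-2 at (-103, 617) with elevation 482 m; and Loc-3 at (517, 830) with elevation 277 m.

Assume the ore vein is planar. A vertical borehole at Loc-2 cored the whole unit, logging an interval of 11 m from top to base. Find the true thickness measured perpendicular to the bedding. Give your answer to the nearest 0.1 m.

10.3 m

Let the plane be z = a·E + b·N + c.
Loc-2−Loc-1: −1038a − 246b = 353;  Loc-3−Loc-1: −418a − 33b = 148.
Solving gives a = −0.36106, b = 0.08852.
|∇z| = √(a²+b²) = 0.37175, so dip δ = arctan(0.37175) = 20.39°.
True thickness = vertical thickness × cos δ = 11 × cos 20.39° = 10.3 m.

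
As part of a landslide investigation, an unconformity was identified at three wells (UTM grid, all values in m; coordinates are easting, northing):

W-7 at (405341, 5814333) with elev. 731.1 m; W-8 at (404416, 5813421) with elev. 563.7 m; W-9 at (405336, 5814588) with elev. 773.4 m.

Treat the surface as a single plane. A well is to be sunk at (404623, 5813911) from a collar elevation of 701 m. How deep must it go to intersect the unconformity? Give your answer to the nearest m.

52 m

Let the plane be z = a·easting + b·northing + c.
W-8−W-7: −925a − 912b = −167.4;  W-9−W-7: −5a + 255b = 42.3.
Solving gives a = 0.01709152, b = 0.16621748.
Then c = 731.1 − a·405341 − b·5814333 = −972640.58.
At (404623, 5813911): z_contact = 6915.6 + 966373.6 − 972640.58 = 648.7 m.
Depth below ground = 701 − 648.7 = 52 m.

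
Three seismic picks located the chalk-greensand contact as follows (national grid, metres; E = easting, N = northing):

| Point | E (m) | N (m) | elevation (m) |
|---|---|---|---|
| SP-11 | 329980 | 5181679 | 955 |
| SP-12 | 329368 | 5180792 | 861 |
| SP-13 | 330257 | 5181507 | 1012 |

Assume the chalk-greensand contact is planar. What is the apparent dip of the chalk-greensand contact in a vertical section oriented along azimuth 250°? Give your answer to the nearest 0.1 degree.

Let the plane be z = a·E + b·N + c.
SP-12−SP-11: −612a − 887b = −94;  SP-13−SP-11: 277a − 172b = 57.
Solving gives a = 0.19013, b = −0.02520.
Unit vector along 250° is (sin 250°, cos 250°) = (-0.9397, -0.3420).
Slope in that direction = a·(-0.9397) + b·(-0.3420) = −0.17004.
Apparent dip = arctan|0.17004| = 9.7° (true dip is 10.9°, so apparent ≤ true as expected).

9.7°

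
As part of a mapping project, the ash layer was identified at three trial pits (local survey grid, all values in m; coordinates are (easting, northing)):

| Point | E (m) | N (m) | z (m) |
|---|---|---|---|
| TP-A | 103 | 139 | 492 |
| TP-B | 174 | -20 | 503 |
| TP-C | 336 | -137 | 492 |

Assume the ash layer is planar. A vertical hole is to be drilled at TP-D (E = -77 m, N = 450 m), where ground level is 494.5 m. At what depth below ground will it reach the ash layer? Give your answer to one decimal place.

Two edge vectors: TP-A→TP-B = (71, -159, 11), TP-A→TP-C = (233, -276, 0).
Normal n = (TP-A→TP-B) × (TP-A→TP-C) = (3036, 2563, 17451).
So ∂z/∂E = −n_x/n_z = −0.17397 and ∂z/∂N = −n_y/n_z = −0.14687.
Intercept c from TP-A: 492 + 17.92 + 20.41 = 530.33.
At (-77, 450): z_contact = 13.40 − 66.09 + 530.33 = 477.64 m.
Depth below ground = 494.5 − 477.64 = 16.9 m.

16.9 m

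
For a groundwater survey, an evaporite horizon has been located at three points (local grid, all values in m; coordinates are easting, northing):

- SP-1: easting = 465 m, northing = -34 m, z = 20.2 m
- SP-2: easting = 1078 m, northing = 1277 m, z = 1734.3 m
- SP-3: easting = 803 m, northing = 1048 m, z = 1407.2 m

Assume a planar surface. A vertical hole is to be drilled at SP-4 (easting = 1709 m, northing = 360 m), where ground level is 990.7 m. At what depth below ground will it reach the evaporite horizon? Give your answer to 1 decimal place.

Let the plane be z = a·easting + b·northing + c.
SP-2−SP-1: 613a + 1311b = 1714.1;  SP-3−SP-1: 338a + 1082b = 1387.
Solving gives a = 0.164885, b = 1.230378.
Then c = 20.2 − a·465 − b·-34 = −14.64.
At (1709, 360): z_contact = 281.79 + 442.94 − 14.64 = 710.09 m.
Depth below ground = 990.7 − 710.09 = 280.6 m.

280.6 m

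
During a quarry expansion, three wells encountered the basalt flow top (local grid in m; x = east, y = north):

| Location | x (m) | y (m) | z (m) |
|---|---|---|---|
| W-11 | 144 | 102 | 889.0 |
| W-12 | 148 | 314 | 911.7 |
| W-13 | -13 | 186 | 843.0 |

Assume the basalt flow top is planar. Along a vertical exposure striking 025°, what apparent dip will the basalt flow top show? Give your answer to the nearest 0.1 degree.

Let the plane be z = a·x + b·y + c.
W-12−W-11: 4a + 212b = 22.7;  W-13−W-11: −157a + 84b = −46.
Solving gives a = 0.34678, b = 0.10053.
Unit vector along 025° is (sin 25°, cos 25°) = (0.4226, 0.9063).
Slope in that direction = a·(0.4226) + b·(0.9063) = 0.23767.
Apparent dip = arctan|0.23767| = 13.4° (true dip is 19.9°, so apparent ≤ true as expected).

13.4°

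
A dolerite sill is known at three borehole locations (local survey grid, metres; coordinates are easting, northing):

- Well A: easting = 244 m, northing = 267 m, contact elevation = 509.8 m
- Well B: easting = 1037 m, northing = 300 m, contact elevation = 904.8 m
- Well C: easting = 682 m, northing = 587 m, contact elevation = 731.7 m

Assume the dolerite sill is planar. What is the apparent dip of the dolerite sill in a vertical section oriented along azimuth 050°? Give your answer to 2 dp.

Let the plane be z = a·easting + b·northing + c.
Well B−Well A: 793a + 33b = 395;  Well C−Well A: 438a + 320b = 221.9.
Solving gives a = 0.49759, b = 0.01236.
Unit vector along 050° is (sin 50°, cos 50°) = (0.7660, 0.6428).
Slope in that direction = a·(0.7660) + b·(0.6428) = 0.38912.
Apparent dip = arctan|0.38912| = 21.26° (true dip is 26.5°, so apparent ≤ true as expected).

21.26°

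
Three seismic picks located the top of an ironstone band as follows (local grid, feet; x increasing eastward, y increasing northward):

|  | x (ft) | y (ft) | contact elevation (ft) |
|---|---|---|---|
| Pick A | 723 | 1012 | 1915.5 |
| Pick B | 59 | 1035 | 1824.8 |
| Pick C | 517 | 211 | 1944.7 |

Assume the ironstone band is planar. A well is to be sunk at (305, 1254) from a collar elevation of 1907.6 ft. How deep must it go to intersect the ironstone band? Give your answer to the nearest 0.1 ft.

Two edge vectors: Pick A→Pick B = (-664, 23, -90.7), Pick A→Pick C = (-206, -801, 29.2).
Normal n = (Pick A→Pick B) × (Pick A→Pick C) = (-71979.1, 38073, 536602).
So ∂z/∂x = −n_x/n_z = 0.134139 and ∂z/∂y = −n_y/n_z = −0.070952.
Intercept c from Pick A: 1915.5 − 96.98 + 71.80 = 1890.32.
At (305, 1254): z_contact = 40.91 − 88.97 + 1890.32 = 1842.26 ft.
Depth below ground = 1907.6 − 1842.26 = 65.3 ft.

65.3 ft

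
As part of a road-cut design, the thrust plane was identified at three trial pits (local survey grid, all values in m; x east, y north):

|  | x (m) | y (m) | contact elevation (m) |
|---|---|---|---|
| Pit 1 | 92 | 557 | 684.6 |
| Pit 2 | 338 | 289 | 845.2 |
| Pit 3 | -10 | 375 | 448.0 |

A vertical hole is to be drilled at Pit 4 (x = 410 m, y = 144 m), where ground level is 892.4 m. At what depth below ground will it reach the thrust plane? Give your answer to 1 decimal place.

38.8 m

Let the plane be z = a·x + b·y + c.
Pit 2−Pit 1: 246a − 268b = 160.6;  Pit 3−Pit 1: −102a − 182b = −236.6.
Solving gives a = 1.28471, b = 0.58000.
Then c = 684.6 − a·92 − b·557 = 243.35.
At (410, 144): z_contact = 526.73 + 83.52 + 243.35 = 853.60 m.
Depth below ground = 892.4 − 853.60 = 38.8 m.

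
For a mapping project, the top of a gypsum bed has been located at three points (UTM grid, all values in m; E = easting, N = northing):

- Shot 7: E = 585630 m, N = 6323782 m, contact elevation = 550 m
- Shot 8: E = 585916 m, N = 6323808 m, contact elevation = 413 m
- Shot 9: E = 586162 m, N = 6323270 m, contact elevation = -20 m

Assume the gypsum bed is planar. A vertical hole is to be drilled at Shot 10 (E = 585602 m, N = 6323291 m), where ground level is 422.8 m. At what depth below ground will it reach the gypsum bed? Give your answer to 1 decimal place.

134.1 m

Two edge vectors: Shot 7→Shot 8 = (286, 26, -137), Shot 7→Shot 9 = (532, -512, -570).
Normal n = (Shot 7→Shot 8) × (Shot 7→Shot 9) = (-84964, 90136, -160264).
So ∂z/∂E = −n_x/n_z = −0.530150252 and ∂z/∂N = −n_y/n_z = 0.562422004.
Intercept c from Shot 7: 550 + 310471.89 − 3556634.14 = −3245612.25.
At (585602, 6323291): z_contact = −310457.05 + 3556357.99 − 3245612.25 = 288.70 m.
Depth below ground = 422.8 − 288.70 = 134.1 m.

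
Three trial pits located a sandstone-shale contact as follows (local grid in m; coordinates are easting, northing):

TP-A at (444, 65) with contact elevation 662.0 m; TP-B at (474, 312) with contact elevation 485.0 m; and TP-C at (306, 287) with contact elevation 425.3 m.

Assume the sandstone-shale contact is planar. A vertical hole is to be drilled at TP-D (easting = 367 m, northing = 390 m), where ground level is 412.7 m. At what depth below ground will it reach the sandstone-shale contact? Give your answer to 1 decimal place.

Let the plane be z = a·easting + b·northing + c.
TP-B−TP-A: 30a + 247b = −177;  TP-C−TP-A: −138a + 222b = −236.7.
Solving gives a = 0.47050, b = −0.77374.
Then c = 662 − a·444 − b·65 = 503.39.
At (367, 390): z_contact = 172.67 − 301.76 + 503.39 = 374.30 m.
Depth below ground = 412.7 − 374.30 = 38.4 m.

38.4 m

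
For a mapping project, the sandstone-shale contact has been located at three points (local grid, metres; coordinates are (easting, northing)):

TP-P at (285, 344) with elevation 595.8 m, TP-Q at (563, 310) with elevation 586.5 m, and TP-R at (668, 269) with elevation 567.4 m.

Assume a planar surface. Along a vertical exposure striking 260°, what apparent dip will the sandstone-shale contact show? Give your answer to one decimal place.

Let the plane be z = a·E + b·N + c.
TP-Q−TP-P: 278a − 34b = −9.3;  TP-R−TP-P: 383a − 75b = −28.4.
Solving gives a = 0.03425, b = 0.55356.
Unit vector along 260° is (sin 260°, cos 260°) = (-0.9848, -0.1736).
Slope in that direction = a·(-0.9848) + b·(-0.1736) = −0.12985.
Apparent dip = arctan|0.12985| = 7.4° (true dip is 29.0°, so apparent ≤ true as expected).

7.4°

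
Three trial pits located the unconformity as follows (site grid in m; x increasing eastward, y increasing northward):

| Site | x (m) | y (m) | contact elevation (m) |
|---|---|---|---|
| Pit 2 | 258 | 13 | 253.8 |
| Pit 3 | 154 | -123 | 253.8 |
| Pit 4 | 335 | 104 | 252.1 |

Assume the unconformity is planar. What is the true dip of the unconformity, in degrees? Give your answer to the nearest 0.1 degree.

Two edge vectors: Pit 2→Pit 3 = (-104, -136, 0), Pit 2→Pit 4 = (77, 91, -1.7).
Normal n = (Pit 2→Pit 3) × (Pit 2→Pit 4) = (231.2, -176.8, 1008).
So ∂z/∂x = −n_x/n_z = −0.22937 and ∂z/∂y = −n_y/n_z = 0.17540.
Gradient magnitude |∇z| = √(a² + b²) = √(0.05261 + 0.03076) = 0.28874.
True dip = arctan(0.28874) = 16.1°, dipping toward SE (azimuth ≈ 127°).

16.1°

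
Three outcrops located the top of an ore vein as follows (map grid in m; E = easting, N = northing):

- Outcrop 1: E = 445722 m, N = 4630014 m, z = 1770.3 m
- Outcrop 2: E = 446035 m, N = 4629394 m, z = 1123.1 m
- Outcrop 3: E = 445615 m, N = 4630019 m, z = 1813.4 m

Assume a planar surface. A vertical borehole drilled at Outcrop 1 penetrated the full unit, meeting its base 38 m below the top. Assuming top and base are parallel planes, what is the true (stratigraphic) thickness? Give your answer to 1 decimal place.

27.8 m

Two edge vectors: Outcrop 1→Outcrop 2 = (313, -620, -647.2), Outcrop 1→Outcrop 3 = (-107, 5, 43.1).
Normal n = (Outcrop 1→Outcrop 2) × (Outcrop 1→Outcrop 3) = (-23486, 55760.1, -64775).
So ∂z/∂E = −n_x/n_z = −0.36258 and ∂z/∂N = −n_y/n_z = 0.86083.
|∇z| = √(a²+b²) = 0.93407, so dip δ = arctan(0.93407) = 43.05°.
True thickness = vertical thickness × cos δ = 38 × cos 43.05° = 27.8 m.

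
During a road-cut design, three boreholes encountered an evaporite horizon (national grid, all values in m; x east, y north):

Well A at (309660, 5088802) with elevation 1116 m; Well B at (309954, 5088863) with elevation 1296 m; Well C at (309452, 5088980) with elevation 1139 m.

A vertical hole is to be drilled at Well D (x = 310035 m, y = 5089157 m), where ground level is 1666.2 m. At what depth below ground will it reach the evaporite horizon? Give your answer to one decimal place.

Two edge vectors: Well A→Well B = (294, 61, 180), Well A→Well C = (-208, 178, 23).
Normal n = (Well A→Well B) × (Well A→Well C) = (-30637, -44202, 65020).
So ∂z/∂x = −n_x/n_z = 0.471193479 and ∂z/∂y = −n_y/n_z = 0.679821593.
Intercept c from Well A: 1116 − 145909.77 − 3459477.48 = −3604271.26.
At (310035, 5089157): z_contact = 146086.47 + 3459718.82 − 3604271.26 = 1534.03 m.
Depth below ground = 1666.2 − 1534.03 = 132.2 m.

132.2 m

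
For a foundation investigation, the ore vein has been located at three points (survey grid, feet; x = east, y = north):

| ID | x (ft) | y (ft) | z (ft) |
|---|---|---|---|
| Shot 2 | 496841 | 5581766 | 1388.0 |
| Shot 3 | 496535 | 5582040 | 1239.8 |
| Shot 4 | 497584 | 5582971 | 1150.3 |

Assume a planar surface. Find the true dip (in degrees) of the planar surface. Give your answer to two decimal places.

Two edge vectors: Shot 2→Shot 3 = (-306, 274, -148.2), Shot 2→Shot 4 = (743, 1205, -237.7).
Normal n = (Shot 2→Shot 3) × (Shot 2→Shot 4) = (113451.2, -182848.8, -572312).
So ∂z/∂x = −n_x/n_z = 0.19823 and ∂z/∂y = −n_y/n_z = −0.31949.
Gradient magnitude |∇z| = √(a² + b²) = √(0.03930 + 0.10207) = 0.37599.
True dip = arctan(0.37599) = 20.61°, dipping toward NNW (azimuth ≈ 328°).

20.61°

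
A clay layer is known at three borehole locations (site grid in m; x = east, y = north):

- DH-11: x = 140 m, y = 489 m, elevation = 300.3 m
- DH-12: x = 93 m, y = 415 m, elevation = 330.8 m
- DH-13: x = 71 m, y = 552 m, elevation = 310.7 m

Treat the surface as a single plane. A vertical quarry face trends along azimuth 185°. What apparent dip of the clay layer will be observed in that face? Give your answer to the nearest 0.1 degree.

Let the plane be z = a·x + b·y + c.
DH-12−DH-11: −47a − 74b = 30.5;  DH-13−DH-11: −69a + 63b = 10.4.
Solving gives a = −0.33359, b = −0.20029.
Unit vector along 185° is (sin 185°, cos 185°) = (-0.0872, -0.9962).
Slope in that direction = a·(-0.0872) + b·(-0.9962) = 0.22860.
Apparent dip = arctan|0.22860| = 12.9° (true dip is 21.3°, so apparent ≤ true as expected).

12.9°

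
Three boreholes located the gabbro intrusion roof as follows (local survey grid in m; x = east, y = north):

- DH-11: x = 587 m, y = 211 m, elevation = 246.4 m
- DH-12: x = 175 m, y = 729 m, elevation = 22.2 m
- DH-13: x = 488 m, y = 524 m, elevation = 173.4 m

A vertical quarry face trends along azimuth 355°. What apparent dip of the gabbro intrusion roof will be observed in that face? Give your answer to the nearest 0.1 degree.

7.8°

Two edge vectors: DH-11→DH-12 = (-412, 518, -224.2), DH-11→DH-13 = (-99, 313, -73).
Normal n = (DH-11→DH-12) × (DH-11→DH-13) = (32360.6, -7880.2, -77674).
So ∂z/∂x = −n_x/n_z = 0.41662 and ∂z/∂y = −n_y/n_z = −0.10145.
Unit vector along 355° is (sin 355°, cos 355°) = (-0.0872, 0.9962).
Slope in that direction = a·(-0.0872) + b·(0.9962) = −0.13738.
Apparent dip = arctan|0.13738| = 7.8° (true dip is 23.2°, so apparent ≤ true as expected).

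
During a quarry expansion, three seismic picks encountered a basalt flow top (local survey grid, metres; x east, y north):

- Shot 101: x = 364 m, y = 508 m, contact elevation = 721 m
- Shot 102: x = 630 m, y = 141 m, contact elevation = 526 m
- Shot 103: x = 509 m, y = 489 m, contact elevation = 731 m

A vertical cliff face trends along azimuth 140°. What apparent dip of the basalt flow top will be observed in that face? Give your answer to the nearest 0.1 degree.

21.5°

Two edge vectors: Shot 101→Shot 102 = (266, -367, -195), Shot 101→Shot 103 = (145, -19, 10).
Normal n = (Shot 101→Shot 102) × (Shot 101→Shot 103) = (-7375, -30935, 48161).
So ∂z/∂x = −n_x/n_z = 0.15313 and ∂z/∂y = −n_y/n_z = 0.64232.
Unit vector along 140° is (sin 140°, cos 140°) = (0.6428, -0.7660).
Slope in that direction = a·(0.6428) + b·(-0.7660) = −0.39362.
Apparent dip = arctan|0.39362| = 21.5° (true dip is 33.4°, so apparent ≤ true as expected).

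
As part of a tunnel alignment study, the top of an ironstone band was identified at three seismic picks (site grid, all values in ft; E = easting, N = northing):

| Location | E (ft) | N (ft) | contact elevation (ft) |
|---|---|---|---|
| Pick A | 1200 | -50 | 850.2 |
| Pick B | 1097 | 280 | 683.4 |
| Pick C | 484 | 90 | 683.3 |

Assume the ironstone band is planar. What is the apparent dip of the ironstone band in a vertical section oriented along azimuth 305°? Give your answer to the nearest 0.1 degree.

20.9°

Let the plane be z = a·E + b·N + c.
Pick B−Pick A: −103a + 330b = −166.8;  Pick C−Pick A: −716a + 140b = −166.9.
Solving gives a = 0.14300, b = −0.46082.
Unit vector along 305° is (sin 305°, cos 305°) = (-0.8192, 0.5736).
Slope in that direction = a·(-0.8192) + b·(0.5736) = −0.38145.
Apparent dip = arctan|0.38145| = 20.9° (true dip is 25.8°, so apparent ≤ true as expected).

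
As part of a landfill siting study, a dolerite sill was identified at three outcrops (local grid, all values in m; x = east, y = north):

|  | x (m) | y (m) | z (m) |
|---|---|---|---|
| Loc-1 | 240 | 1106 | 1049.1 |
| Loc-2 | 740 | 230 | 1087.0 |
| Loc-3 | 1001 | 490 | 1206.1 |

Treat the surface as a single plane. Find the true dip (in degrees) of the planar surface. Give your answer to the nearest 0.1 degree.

Two edge vectors: Loc-1→Loc-2 = (500, -876, 37.9), Loc-1→Loc-3 = (761, -616, 157).
Normal n = (Loc-1→Loc-2) × (Loc-1→Loc-3) = (-114185.6, -49658.1, 358636).
So ∂z/∂x = −n_x/n_z = 0.31839 and ∂z/∂y = −n_y/n_z = 0.13846.
Gradient magnitude |∇z| = √(a² + b²) = √(0.10137 + 0.01917) = 0.34719.
True dip = arctan(0.34719) = 19.1°, dipping toward WSW (azimuth ≈ 246°).

19.1°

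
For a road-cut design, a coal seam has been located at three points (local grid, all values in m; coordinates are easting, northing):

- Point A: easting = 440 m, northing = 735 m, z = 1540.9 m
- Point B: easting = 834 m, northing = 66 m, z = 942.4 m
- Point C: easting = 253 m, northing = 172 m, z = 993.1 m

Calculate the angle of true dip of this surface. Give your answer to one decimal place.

Two edge vectors: Point A→Point B = (394, -669, -598.5), Point A→Point C = (-187, -563, -547.8).
Normal n = (Point A→Point B) × (Point A→Point C) = (29522.7, 327752.7, -346925).
So ∂z/∂easting = −n_x/n_z = 0.08510 and ∂z/∂northing = −n_y/n_z = 0.94474.
Gradient magnitude |∇z| = √(a² + b²) = √(0.00724 + 0.89253) = 0.94856.
True dip = arctan(0.94856) = 43.5°, dipping toward S (azimuth ≈ 185°).

43.5°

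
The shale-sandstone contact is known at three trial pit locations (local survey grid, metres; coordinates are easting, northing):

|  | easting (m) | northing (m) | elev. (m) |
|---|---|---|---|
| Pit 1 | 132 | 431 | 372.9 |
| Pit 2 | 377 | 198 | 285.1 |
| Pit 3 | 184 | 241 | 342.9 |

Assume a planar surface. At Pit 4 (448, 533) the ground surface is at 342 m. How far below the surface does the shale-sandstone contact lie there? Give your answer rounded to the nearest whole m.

Let the plane be z = a·easting + b·northing + c.
Pit 2−Pit 1: 245a − 233b = −87.8;  Pit 3−Pit 1: 52a − 190b = −30.
Solving gives a = −0.28147, b = 0.08086.
Then c = 372.9 − a·132 − b·431 = 375.20.
At (448, 533): z_contact = −126.1 + 43.1 + 375.20 = 292.2 m.
Depth below ground = 342 − 292.2 = 50 m.

50 m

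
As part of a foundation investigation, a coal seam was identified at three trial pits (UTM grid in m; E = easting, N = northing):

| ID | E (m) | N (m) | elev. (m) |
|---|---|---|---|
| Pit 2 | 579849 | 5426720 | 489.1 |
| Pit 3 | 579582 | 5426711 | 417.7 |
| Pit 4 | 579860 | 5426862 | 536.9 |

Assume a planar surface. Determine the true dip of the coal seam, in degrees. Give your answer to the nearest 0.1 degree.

22.2°

Let the plane be z = a·E + b·N + c.
Pit 3−Pit 2: −267a − 9b = −71.4;  Pit 4−Pit 2: 11a + 142b = 47.8.
Solving gives a = 0.25674, b = 0.31673.
Gradient magnitude |∇z| = √(a² + b²) = √(0.06592 + 0.10032) = 0.40772.
True dip = arctan(0.40772) = 22.2°, dipping toward SW (azimuth ≈ 219°).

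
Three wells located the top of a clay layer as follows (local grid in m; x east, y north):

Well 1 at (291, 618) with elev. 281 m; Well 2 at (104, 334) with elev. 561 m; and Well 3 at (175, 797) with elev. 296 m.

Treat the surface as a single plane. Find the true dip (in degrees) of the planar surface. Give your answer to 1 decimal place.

43.0°

Let the plane be z = a·x + b·y + c.
Well 2−Well 1: −187a − 284b = 280;  Well 3−Well 1: −116a + 179b = 15.
Solving gives a = −0.81877, b = −0.44680.
Gradient magnitude |∇z| = √(a² + b²) = √(0.67038 + 0.19963) = 0.93274.
True dip = arctan(0.93274) = 43.0°, dipping toward ENE (azimuth ≈ 061°).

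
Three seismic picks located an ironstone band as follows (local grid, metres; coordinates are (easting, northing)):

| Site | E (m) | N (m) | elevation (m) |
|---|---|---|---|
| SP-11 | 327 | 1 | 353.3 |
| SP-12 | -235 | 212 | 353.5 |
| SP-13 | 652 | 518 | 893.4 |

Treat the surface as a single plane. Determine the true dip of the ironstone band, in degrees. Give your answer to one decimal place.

Two edge vectors: SP-11→SP-12 = (-562, 211, 0.2), SP-11→SP-13 = (325, 517, 540.1).
Normal n = (SP-11→SP-12) × (SP-11→SP-13) = (113857.7, 303601.2, -359129).
So ∂z/∂E = −n_x/n_z = 0.31704 and ∂z/∂N = −n_y/n_z = 0.84538.
Gradient magnitude |∇z| = √(a² + b²) = √(0.10051 + 0.71467) = 0.90288.
True dip = arctan(0.90288) = 42.1°, dipping toward SSW (azimuth ≈ 201°).

42.1°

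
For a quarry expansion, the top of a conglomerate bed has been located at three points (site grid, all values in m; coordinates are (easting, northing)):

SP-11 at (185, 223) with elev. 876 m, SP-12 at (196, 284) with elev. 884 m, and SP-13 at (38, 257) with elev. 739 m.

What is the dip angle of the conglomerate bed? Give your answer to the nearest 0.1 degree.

42.8°

Let the plane be z = a·E + b·N + c.
SP-12−SP-11: 11a + 61b = 8;  SP-13−SP-11: −147a + 34b = −137.
Solving gives a = 0.92378, b = −0.03544.
Gradient magnitude |∇z| = √(a² + b²) = √(0.85336 + 0.00126) = 0.92446.
True dip = arctan(0.92446) = 42.8°, dipping toward W (azimuth ≈ 272°).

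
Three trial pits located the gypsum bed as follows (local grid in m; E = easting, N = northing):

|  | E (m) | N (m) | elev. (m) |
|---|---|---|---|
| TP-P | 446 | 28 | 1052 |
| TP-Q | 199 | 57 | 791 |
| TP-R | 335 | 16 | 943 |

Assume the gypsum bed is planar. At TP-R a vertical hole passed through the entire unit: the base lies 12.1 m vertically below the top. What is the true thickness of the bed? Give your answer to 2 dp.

Two edge vectors: TP-P→TP-Q = (-247, 29, -261), TP-P→TP-R = (-111, -12, -109).
Normal n = (TP-P→TP-Q) × (TP-P→TP-R) = (-6293, 2048, 6183).
So ∂z/∂E = −n_x/n_z = 1.01779 and ∂z/∂N = −n_y/n_z = −0.33123.
|∇z| = √(a²+b²) = 1.07033, so dip δ = arctan(1.07033) = 46.95°.
True thickness = vertical thickness × cos δ = 12.1 × cos 46.95° = 8.26 m.

8.26 m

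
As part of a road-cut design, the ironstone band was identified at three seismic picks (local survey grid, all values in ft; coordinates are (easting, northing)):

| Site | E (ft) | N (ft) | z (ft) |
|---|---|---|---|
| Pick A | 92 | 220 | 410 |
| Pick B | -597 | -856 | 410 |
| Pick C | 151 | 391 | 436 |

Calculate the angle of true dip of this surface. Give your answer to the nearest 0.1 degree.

31.4°

Two edge vectors: Pick A→Pick B = (-689, -1076, 0), Pick A→Pick C = (59, 171, 26).
Normal n = (Pick A→Pick B) × (Pick A→Pick C) = (-27976, 17914, -54335).
So ∂z/∂E = −n_x/n_z = −0.51488 and ∂z/∂N = −n_y/n_z = 0.32970.
Gradient magnitude |∇z| = √(a² + b²) = √(0.26510 + 0.10870) = 0.61139.
True dip = arctan(0.61139) = 31.4°, dipping toward ESE (azimuth ≈ 123°).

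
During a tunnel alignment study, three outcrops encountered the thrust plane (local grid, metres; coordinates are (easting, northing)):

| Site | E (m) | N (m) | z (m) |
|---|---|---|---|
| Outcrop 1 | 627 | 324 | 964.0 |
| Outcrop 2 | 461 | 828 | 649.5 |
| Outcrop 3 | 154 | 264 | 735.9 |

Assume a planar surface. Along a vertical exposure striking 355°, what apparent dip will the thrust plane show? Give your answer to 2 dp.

Let the plane be z = a·E + b·N + c.
Outcrop 2−Outcrop 1: −166a + 504b = −314.5;  Outcrop 3−Outcrop 1: −473a − 60b = −228.1.
Solving gives a = 0.53888, b = −0.44652.
Unit vector along 355° is (sin 355°, cos 355°) = (-0.0872, 0.9962).
Slope in that direction = a·(-0.0872) + b·(0.9962) = −0.49179.
Apparent dip = arctan|0.49179| = 26.19° (true dip is 35.0°, so apparent ≤ true as expected).

26.19°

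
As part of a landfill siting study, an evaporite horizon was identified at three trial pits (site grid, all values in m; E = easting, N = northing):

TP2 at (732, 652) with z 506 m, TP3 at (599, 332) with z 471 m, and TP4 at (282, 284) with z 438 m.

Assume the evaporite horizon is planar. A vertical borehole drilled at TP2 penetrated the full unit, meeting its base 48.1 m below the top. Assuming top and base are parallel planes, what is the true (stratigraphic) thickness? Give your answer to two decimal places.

Let the plane be z = a·E + b·N + c.
TP3−TP2: −133a − 320b = −35;  TP4−TP2: −450a − 368b = −68.
Solving gives a = 0.09342, b = 0.07055.
|∇z| = √(a²+b²) = 0.11706, so dip δ = arctan(0.11706) = 6.68°.
True thickness = vertical thickness × cos δ = 48.1 × cos 6.68° = 47.77 m.

47.77 m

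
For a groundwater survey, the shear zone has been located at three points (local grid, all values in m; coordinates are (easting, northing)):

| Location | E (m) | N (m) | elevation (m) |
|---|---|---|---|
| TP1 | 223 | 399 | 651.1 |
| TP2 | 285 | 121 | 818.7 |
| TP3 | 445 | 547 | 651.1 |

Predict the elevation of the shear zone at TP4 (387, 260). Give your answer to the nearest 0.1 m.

Let the plane be z = a·E + b·N + c.
TP2−TP1: 62a − 278b = 167.6;  TP3−TP1: 222a + 148b = 0.
Solving gives a = 0.34990, b = −0.52484.
Then c = 651.1 − a·223 − b·399 = 782.49.
At (387, 260): z = 135.4 − 136.5 + 782.49 = 781.4 m.

781.4 m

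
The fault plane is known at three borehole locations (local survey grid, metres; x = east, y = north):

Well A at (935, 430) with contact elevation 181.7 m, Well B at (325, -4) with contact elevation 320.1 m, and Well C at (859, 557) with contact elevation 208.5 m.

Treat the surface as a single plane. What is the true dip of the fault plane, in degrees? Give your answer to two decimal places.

15.09°

Let the plane be z = a·x + b·y + c.
Well B−Well A: −610a − 434b = 138.4;  Well C−Well A: −76a + 127b = 26.8.
Solving gives a = −0.26444, b = 0.05278.
Gradient magnitude |∇z| = √(a² + b²) = √(0.06993 + 0.00279) = 0.26965.
True dip = arctan(0.26965) = 15.09°, dipping toward ESE (azimuth ≈ 101°).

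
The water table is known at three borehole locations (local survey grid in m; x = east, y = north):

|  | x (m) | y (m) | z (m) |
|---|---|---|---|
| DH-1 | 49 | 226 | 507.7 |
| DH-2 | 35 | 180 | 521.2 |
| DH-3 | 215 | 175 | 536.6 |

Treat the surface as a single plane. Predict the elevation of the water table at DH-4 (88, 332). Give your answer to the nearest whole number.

Two edge vectors: DH-1→DH-2 = (-14, -46, 13.5), DH-1→DH-3 = (166, -51, 28.9).
Normal n = (DH-1→DH-2) × (DH-1→DH-3) = (-640.9, 2645.6, 8350).
So ∂z/∂x = −n_x/n_z = 0.07675 and ∂z/∂y = −n_y/n_z = −0.31684.
Intercept c from DH-1: 507.7 − 3.76 + 71.61 = 575.54.
At (88, 332): z = 6.8 − 105.2 + 575.54 = 477.1 m.

477 m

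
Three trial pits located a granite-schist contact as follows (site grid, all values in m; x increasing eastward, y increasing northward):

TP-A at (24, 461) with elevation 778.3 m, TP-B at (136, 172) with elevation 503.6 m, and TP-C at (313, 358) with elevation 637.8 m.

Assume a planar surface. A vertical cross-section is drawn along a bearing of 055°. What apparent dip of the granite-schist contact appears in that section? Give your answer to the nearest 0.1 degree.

20.2°

Two edge vectors: TP-A→TP-B = (112, -289, -274.7), TP-A→TP-C = (289, -103, -140.5).
Normal n = (TP-A→TP-B) × (TP-A→TP-C) = (12310.4, -63652.3, 71985).
So ∂z/∂x = −n_x/n_z = −0.17101 and ∂z/∂y = −n_y/n_z = 0.88424.
Unit vector along 055° is (sin 55°, cos 55°) = (0.8192, 0.5736).
Slope in that direction = a·(0.8192) + b·(0.5736) = 0.36710.
Apparent dip = arctan|0.36710| = 20.2° (true dip is 42.0°, so apparent ≤ true as expected).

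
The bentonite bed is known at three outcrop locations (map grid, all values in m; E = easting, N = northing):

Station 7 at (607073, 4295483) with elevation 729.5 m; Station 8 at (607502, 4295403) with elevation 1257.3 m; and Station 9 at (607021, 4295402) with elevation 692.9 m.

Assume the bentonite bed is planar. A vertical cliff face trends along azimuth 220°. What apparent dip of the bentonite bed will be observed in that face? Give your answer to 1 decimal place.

27.6°

Let the plane be z = a·E + b·N + c.
Station 8−Station 7: 429a − 80b = 527.8;  Station 9−Station 7: −52a − 81b = −36.6.
Solving gives a = 1.17402, b = −0.30184.
Unit vector along 220° is (sin 220°, cos 220°) = (-0.6428, -0.7660).
Slope in that direction = a·(-0.6428) + b·(-0.7660) = −0.52342.
Apparent dip = arctan|0.52342| = 27.6° (true dip is 50.5°, so apparent ≤ true as expected).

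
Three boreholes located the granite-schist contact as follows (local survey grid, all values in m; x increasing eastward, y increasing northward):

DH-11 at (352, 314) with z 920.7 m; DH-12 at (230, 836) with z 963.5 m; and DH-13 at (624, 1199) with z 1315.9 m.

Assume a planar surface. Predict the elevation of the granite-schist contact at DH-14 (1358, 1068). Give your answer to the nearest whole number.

Let the plane be z = a·x + b·y + c.
DH-12−DH-11: −122a + 522b = 42.8;  DH-13−DH-11: 272a + 885b = 395.2.
Solving gives a = 0.67379, b = 0.23947.
Then c = 920.7 − a·352 − b·314 = 608.33.
At (1358, 1068): z = 915.0 + 255.8 + 608.33 = 1779.1 m.

1779 m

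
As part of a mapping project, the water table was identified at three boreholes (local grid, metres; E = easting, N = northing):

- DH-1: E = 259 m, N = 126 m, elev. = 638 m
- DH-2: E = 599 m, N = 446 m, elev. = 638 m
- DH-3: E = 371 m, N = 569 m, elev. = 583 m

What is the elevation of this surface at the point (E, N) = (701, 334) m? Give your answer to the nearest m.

672 m

Let the plane be z = a·E + b·N + c.
DH-2−DH-1: 340a + 320b = 0;  DH-3−DH-1: 112a + 443b = −55.
Solving gives a = 0.15334, b = −0.16292.
Then c = 638 − a·259 − b·126 = 618.81.
At (701, 334): z = 107.5 − 54.4 + 618.81 = 671.9 m.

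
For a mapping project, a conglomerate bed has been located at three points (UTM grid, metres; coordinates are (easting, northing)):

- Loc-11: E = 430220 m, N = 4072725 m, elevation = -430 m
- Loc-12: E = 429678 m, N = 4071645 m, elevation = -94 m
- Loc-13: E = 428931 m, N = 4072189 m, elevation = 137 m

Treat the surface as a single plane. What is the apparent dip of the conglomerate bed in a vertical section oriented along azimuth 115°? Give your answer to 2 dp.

17.09°

Two edge vectors: Loc-11→Loc-12 = (-542, -1080, 336), Loc-11→Loc-13 = (-1289, -536, 567).
Normal n = (Loc-11→Loc-12) × (Loc-11→Loc-13) = (-432264, -125790, -1101608).
So ∂z/∂E = −n_x/n_z = −0.39239 and ∂z/∂N = −n_y/n_z = −0.11419.
Unit vector along 115° is (sin 115°, cos 115°) = (0.9063, -0.4226).
Slope in that direction = a·(0.9063) + b·(-0.4226) = −0.30737.
Apparent dip = arctan|0.30737| = 17.09° (true dip is 22.2°, so apparent ≤ true as expected).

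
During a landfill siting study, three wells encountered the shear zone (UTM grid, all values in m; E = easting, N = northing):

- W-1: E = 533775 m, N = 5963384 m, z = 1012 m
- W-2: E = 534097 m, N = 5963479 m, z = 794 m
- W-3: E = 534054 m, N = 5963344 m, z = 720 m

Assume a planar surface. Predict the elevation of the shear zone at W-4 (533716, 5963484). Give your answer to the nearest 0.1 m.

Two edge vectors: W-1→W-2 = (322, 95, -218), W-1→W-3 = (279, -40, -292).
Normal n = (W-1→W-2) × (W-1→W-3) = (-36460, 33202, -39385).
So ∂z/∂E = −n_x/n_z = −0.925733147 and ∂z/∂N = −n_y/n_z = 0.843011299.
Intercept c from W-1: 1012 + 494133.21 − 5027200.09 = −4532054.88.
At (533716, 5963484): z = −494078.6 + 5027284.4 − 4532054.88 = 1150.9 m.

1150.9 m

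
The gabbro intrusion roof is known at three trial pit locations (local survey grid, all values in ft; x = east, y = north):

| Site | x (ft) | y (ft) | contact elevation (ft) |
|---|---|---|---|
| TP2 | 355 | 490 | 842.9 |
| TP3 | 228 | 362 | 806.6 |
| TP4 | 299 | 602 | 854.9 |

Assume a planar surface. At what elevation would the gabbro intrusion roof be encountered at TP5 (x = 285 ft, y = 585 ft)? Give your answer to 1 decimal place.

850.4 ft

Let the plane be z = a·x + b·y + c.
TP3−TP2: −127a − 128b = −36.3;  TP4−TP2: −56a + 112b = 12.
Solving gives a = 0.11825, b = 0.16627.
Then c = 842.9 − a·355 − b·490 = 719.45.
At (285, 585): z = 33.7 + 97.3 + 719.45 = 850.4 ft.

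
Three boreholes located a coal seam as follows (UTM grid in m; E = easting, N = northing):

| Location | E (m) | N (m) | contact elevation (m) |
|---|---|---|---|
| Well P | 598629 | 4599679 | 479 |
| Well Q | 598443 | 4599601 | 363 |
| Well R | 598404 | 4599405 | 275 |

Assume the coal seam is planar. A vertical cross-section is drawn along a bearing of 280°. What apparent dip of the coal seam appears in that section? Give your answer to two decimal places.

Two edge vectors: Well P→Well Q = (-186, -78, -116), Well P→Well R = (-225, -274, -204).
Normal n = (Well P→Well Q) × (Well P→Well R) = (-15872, -11844, 33414).
So ∂z/∂E = −n_x/n_z = 0.47501 and ∂z/∂N = −n_y/n_z = 0.35446.
Unit vector along 280° is (sin 280°, cos 280°) = (-0.9848, 0.1736).
Slope in that direction = a·(-0.9848) + b·(0.1736) = −0.40624.
Apparent dip = arctan|0.40624| = 22.11° (true dip is 30.7°, so apparent ≤ true as expected).

22.11°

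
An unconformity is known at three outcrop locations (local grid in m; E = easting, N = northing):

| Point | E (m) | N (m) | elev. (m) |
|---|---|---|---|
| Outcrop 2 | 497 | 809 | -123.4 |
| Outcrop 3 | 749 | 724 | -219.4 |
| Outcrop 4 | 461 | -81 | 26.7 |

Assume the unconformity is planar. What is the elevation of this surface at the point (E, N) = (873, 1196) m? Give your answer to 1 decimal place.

Let the plane be z = a·E + b·N + c.
Outcrop 3−Outcrop 2: 252a − 85b = −96;  Outcrop 4−Outcrop 2: −36a − 890b = 150.1.
Solving gives a = −0.431946, b = −0.151180.
Then c = -123.4 − a·497 − b·809 = 213.58.
At (873, 1196): z = −377.1 − 180.8 + 213.58 = -344.3 m.

-344.3 m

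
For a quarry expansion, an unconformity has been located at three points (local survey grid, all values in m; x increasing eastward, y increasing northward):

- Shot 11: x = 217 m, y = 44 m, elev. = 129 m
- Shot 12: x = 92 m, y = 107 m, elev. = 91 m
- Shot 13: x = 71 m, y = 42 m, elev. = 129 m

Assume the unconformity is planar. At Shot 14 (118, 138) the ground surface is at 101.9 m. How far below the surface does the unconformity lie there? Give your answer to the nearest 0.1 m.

28.9 m

Let the plane be z = a·x + b·y + c.
Shot 12−Shot 11: −125a + 63b = −38;  Shot 13−Shot 11: −146a − 2b = 0.
Solving gives a = 0.00804, b = −0.58721.
Then c = 129 − a·217 − b·44 = 153.09.
At (118, 138): z_contact = 0.95 − 81.04 + 153.09 = 73.01 m.
Depth below ground = 101.9 − 73.01 = 28.9 m.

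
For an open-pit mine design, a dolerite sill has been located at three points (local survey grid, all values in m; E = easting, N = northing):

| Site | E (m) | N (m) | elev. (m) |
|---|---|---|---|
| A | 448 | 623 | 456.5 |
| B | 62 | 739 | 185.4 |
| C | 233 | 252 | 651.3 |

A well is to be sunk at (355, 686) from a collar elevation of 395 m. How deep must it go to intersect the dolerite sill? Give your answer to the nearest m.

Two edge vectors: A→B = (-386, 116, -271.1), A→C = (-215, -371, 194.8).
Normal n = (A→B) × (A→C) = (-77981.3, 133479.3, 168146).
So ∂z/∂E = −n_x/n_z = 0.46377 and ∂z/∂N = −n_y/n_z = −0.79383.
Intercept c from A: 456.5 − 207.77 + 494.56 = 743.29.
At (355, 686): z_contact = 164.6 − 544.6 + 743.29 = 363.4 m.
Depth below ground = 395 − 363.4 = 32 m.

32 m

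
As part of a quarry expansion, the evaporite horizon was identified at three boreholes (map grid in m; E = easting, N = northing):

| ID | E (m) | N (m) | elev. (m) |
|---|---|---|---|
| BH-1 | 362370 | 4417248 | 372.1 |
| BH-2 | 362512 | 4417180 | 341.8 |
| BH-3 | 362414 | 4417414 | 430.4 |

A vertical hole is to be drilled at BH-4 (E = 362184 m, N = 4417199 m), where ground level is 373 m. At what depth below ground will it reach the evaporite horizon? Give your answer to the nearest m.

11 m

Let the plane be z = a·E + b·N + c.
BH-2−BH-1: 142a − 68b = −30.3;  BH-3−BH-1: 44a + 166b = 58.3.
Solving gives a = −0.04010691, b = 0.36183557.
Then c = 372.1 − a·362370 − b·4417248 = −1583411.79.
At (362184, 4417199): z_contact = −14526.1 + 1598299.7 − 1583411.79 = 361.8 m.
Depth below ground = 373 − 361.8 = 11 m.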